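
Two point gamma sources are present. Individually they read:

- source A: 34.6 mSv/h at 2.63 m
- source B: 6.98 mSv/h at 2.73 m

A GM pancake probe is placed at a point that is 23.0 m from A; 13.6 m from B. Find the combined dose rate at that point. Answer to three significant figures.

0.734 mSv/h

By superposition, sum each source's inverse-square contribution:
A: 34.6 × (2.63/23.0)² = 0.4524 mSv/h
B: 6.98 × (2.73/13.6)² = 0.2813 mSv/h
Total = 0.4524 + 0.2813 = 0.7337 mSv/h.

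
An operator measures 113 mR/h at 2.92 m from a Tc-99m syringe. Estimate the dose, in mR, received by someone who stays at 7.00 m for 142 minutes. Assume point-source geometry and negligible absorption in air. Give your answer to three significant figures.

46.5 mR

By the inverse-square law, rate at 7.00 m:
(2.92/7.00)² = 0.1740, so 113 × 0.1740 = 19.66 mR/h.
Dose = rate × time = 19.66 mR/h × 2.367 h = 46.54 mR.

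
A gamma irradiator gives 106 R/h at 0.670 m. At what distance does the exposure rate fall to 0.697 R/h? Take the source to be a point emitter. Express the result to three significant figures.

8.26 m

Intensity scales as (d₁/d₂)², so d₂ = d₁·√(I₁/I₂).
I₁/I₂ = 106/0.697 = 152.1, so d₂ = 0.670 × √152.1 = 8.263 m.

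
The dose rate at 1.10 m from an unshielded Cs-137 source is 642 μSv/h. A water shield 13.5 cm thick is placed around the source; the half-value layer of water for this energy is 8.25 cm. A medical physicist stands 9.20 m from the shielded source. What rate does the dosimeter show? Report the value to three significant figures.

Distance alone: (1.10/9.20)² = 0.01430, so 642 × 0.01430 = 9.181 μSv/h.
Shield: 13.5/8.25 = 1.636 half-value layers → attenuation 2^(−1.636) = 0.3217.
Combined: 9.181 × 0.3217 = 2.954 μSv/h.

2.95 μSv/h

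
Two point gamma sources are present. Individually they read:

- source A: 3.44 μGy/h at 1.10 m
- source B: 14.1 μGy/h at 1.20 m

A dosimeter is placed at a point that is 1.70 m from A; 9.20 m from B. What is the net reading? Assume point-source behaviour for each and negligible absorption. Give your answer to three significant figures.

1.68 μGy/h

By superposition, sum each source's inverse-square contribution:
A: 3.44 × (1.10/1.70)² = 1.440 μGy/h
B: 14.1 × (1.20/9.20)² = 0.2399 μGy/h
Total = 1.440 + 0.2399 = 1.680 μGy/h.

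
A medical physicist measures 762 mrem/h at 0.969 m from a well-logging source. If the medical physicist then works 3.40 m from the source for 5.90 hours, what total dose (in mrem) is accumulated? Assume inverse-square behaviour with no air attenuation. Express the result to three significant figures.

Intensity scales as (d₁/d₂)², so rate at 3.40 m:
(0.969/3.40)² = 0.08122, so 762 × 0.08122 = 61.89 mrem/h.
Dose = rate × time = 61.89 mrem/h × 5.900 h = 365.2 mrem.

365 mrem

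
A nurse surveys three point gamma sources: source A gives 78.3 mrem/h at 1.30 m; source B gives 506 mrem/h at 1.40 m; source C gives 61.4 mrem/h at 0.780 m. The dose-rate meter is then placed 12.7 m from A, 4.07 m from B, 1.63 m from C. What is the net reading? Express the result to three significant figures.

74.8 mrem/h

Each source contributes Iᵢ·(dᵢ/rᵢ)²; contributions add.
A: 78.3 × (1.30/12.7)² = 0.8204 mrem/h
B: 506 × (1.40/4.07)² = 59.87 mrem/h
C: 61.4 × (0.780/1.63)² = 14.06 mrem/h
Total = 0.8204 + 59.87 + 14.06 = 74.75 mrem/h.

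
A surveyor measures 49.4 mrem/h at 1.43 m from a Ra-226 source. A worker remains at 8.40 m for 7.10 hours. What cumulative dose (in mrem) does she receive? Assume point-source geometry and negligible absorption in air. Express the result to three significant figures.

10.2 mrem

Applying the 1/r² law, rate at 8.40 m:
(1.43/8.40)² = 0.02898, so 49.4 × 0.02898 = 1.432 mrem/h.
Dose = rate × time = 1.432 mrem/h × 7.100 h = 10.17 mrem.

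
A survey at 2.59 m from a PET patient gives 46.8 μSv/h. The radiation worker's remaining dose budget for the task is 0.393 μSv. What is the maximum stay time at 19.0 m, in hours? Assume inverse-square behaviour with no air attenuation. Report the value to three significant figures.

Since intensity falls as 1/r², rate at 19.0 m:
46.8 × (2.59/19.0)² = 46.8 × 0.01858 = 0.8695 μSv/h.
Stay time = 0.393 μSv ÷ 0.8695 μSv/h = 0.4520 h.

0.452 h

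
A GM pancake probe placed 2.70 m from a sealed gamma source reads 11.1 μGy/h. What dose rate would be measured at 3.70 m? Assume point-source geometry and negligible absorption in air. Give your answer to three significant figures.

Since intensity falls as 1/r², scaling from 2.70 m to 3.70 m:
11.1 × (2.70/3.70)² = 11.1 × 0.5325 = 5.911 μGy/h.

5.91 μGy/h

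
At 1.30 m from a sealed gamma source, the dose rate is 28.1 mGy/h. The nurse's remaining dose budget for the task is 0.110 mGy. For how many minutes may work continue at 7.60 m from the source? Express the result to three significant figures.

Applying the 1/r² law, rate at 7.60 m:
(1.30/7.60)² = 0.02926, so 28.1 × 0.02926 = 0.8222 mGy/h.
Stay time = 0.110 mGy ÷ 0.8222 mGy/h = 0.1338 h = 8.028 min.

8.03 min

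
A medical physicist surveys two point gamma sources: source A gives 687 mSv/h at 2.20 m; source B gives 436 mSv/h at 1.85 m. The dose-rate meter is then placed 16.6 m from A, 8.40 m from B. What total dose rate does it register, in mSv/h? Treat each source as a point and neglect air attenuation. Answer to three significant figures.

33.2 mSv/h

Each source contributes Iᵢ·(dᵢ/rᵢ)²; contributions add.
A: 687 × (2.20/16.6)² = 12.07 mSv/h
B: 436 × (1.85/8.40)² = 21.15 mSv/h
Total = 12.07 + 21.15 = 33.22 mSv/h.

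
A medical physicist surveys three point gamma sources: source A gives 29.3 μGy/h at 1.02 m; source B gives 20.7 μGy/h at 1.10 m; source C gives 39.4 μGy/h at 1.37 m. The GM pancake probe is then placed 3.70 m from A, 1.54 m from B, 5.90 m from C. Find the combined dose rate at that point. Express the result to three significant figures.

14.9 μGy/h

Each source contributes Iᵢ·(dᵢ/rᵢ)²; contributions add.
A: 29.3 × (1.02/3.70)² = 2.227 μGy/h
B: 20.7 × (1.10/1.54)² = 10.56 μGy/h
C: 39.4 × (1.37/5.90)² = 2.124 μGy/h
Total = 2.227 + 10.56 + 2.124 = 14.91 μGy/h.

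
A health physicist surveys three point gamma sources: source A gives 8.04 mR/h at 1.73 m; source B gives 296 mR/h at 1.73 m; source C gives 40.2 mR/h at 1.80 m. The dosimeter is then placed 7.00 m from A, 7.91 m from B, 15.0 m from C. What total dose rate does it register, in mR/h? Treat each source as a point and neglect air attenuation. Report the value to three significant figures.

By superposition, sum each source's inverse-square contribution:
A: 8.04 × (1.73/7.00)² = 0.4911 mR/h
B: 296 × (1.73/7.91)² = 14.16 mR/h
C: 40.2 × (1.80/15.0)² = 0.5789 mR/h
Total = 0.4911 + 14.16 + 0.5789 = 15.23 mR/h.

15.2 mR/h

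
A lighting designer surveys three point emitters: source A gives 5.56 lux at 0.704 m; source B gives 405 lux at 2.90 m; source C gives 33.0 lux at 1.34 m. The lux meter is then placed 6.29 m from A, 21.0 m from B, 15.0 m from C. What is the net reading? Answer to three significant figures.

By superposition, sum each source's inverse-square contribution:
A: 5.56 × (0.704/6.29)² = 0.06965 lux
B: 405 × (2.90/21.0)² = 7.723 lux
C: 33.0 × (1.34/15.0)² = 0.2634 lux
Total = 0.06965 + 7.723 + 0.2634 = 8.056 lux.

8.06 lux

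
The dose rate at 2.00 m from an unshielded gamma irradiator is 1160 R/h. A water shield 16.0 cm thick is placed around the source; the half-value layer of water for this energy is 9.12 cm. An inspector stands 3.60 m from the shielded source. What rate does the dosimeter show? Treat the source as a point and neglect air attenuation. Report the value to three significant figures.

Distance alone: (2.00/3.60)² = 0.3086, so 1160 × 0.3086 = 358.0 R/h.
Shield: 16.0/9.12 = 1.754 half-value layers → attenuation 2^(−1.754) = 0.2965.
Combined: 358.0 × 0.2965 = 106.1 R/h.

106 R/h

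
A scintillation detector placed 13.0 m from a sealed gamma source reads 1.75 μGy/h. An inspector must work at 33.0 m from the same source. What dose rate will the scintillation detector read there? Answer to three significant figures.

0.272 μGy/h

Since intensity falls as 1/r², scaling from 13.0 m to 33.0 m:
1.75 × (13.0/33.0)² = 1.75 × 0.1552 = 0.2716 μGy/h.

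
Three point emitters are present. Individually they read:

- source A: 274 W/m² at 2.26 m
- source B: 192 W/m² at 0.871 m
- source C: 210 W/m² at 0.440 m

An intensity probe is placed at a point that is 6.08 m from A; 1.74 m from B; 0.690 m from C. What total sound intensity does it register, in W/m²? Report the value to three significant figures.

By superposition, sum each source's inverse-square contribution:
A: 274 × (2.26/6.08)² = 37.86 W/m²
B: 192 × (0.871/1.74)² = 48.11 W/m²
C: 210 × (0.440/0.690)² = 85.39 W/m²
Total = 37.86 + 48.11 + 85.39 = 171.4 W/m².

171 W/m²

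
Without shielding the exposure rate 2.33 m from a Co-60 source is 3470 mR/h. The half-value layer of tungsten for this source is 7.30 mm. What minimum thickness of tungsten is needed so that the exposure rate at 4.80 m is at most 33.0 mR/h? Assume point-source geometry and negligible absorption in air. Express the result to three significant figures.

33.8 mm

At 4.80 m, distance alone gives (2.33/4.80)² = 0.2356, so 3470 × 0.2356 = 817.5 mR/h.
Further attenuation needed: 817.5/33.0 = 24.77.
n = log₂(24.77) = 4.631 half-value layers.
Thickness = 4.631 × 7.30 mm = 33.81 mm.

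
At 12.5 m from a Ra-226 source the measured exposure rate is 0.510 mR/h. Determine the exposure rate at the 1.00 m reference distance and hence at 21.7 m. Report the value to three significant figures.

Using I₁d₁² = I₂d₂²,
At 1.00 m: (12.5/1.00)² = 156.2, so 0.510 × 156.2 = 79.66 mR/h
At 21.7 m: 79.66 × (1.00/21.7)² = 79.66 × 0.002124 = 0.1692 mR/h.

79.7 mR/h; 0.169 mR/h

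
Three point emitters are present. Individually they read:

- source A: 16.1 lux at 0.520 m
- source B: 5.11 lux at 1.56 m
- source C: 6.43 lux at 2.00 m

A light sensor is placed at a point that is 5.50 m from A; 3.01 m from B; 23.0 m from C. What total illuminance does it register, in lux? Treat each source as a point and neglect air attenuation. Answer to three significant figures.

1.57 lux

Each source contributes Iᵢ·(dᵢ/rᵢ)²; contributions add.
A: 16.1 × (0.520/5.50)² = 0.1439 lux
B: 5.11 × (1.56/3.01)² = 1.373 lux
C: 6.43 × (2.00/23.0)² = 0.04862 lux
Total = 0.1439 + 1.373 + 0.04862 = 1.566 lux.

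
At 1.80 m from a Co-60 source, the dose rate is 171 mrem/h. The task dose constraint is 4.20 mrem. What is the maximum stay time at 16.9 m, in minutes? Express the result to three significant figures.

130 min

Intensity scales as (d₁/d₂)², so rate at 16.9 m:
(1.80/16.9)² = 0.01134, so 171 × 0.01134 = 1.939 mrem/h.
Stay time = 4.20 mrem ÷ 1.939 mrem/h = 2.166 h = 130.0 min.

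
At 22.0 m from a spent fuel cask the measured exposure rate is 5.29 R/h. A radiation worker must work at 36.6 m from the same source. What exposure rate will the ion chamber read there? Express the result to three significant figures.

1.91 R/h

Applying the 1/r² law, scaling from 22.0 m to 36.6 m:
5.29 × (22.0/36.6)² = 5.29 × 0.3613 = 1.911 R/h.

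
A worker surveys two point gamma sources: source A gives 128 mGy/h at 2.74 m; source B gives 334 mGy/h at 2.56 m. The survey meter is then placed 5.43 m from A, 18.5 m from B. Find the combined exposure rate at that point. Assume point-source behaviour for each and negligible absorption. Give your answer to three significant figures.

39.0 mGy/h

Each source contributes Iᵢ·(dᵢ/rᵢ)²; contributions add.
A: 128 × (2.74/5.43)² = 32.59 mGy/h
B: 334 × (2.56/18.5)² = 6.396 mGy/h
Total = 32.59 + 6.396 = 38.99 mGy/h.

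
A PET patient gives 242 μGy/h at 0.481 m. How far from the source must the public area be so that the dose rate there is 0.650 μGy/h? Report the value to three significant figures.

9.28 m

By the inverse-square law, d₂ = d₁·√(I₁/I₂).
I₁/I₂ = 242/0.650 = 372.3, so d₂ = 0.481 × √372.3 = 9.281 m.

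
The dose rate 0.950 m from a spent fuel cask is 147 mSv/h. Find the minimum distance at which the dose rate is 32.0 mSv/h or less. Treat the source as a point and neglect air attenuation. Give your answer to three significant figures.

2.04 m

Since intensity falls as 1/r², d₂ = d₁·√(I₁/I₂).
I₁/I₂ = 147/32.0 = 4.594, so d₂ = 0.950 × √4.594 = 2.036 m.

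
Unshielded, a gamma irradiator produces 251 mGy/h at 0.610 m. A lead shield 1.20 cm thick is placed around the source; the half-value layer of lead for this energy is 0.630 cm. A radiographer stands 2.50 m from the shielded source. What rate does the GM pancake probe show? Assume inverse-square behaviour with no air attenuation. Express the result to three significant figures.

Distance alone: (0.610/2.50)² = 0.05954, so 251 × 0.05954 = 14.94 mGy/h.
Shield: 1.20/0.630 = 1.905 half-value layers → attenuation 2^(−1.905) = 0.2670.
Combined: 14.94 × 0.2670 = 3.989 mGy/h.

3.99 mGy/h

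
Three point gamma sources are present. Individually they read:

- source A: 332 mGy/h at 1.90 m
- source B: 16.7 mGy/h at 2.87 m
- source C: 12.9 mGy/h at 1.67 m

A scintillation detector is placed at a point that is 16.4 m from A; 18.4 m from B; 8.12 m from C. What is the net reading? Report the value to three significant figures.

5.41 mGy/h

Each source contributes Iᵢ·(dᵢ/rᵢ)²; contributions add.
A: 332 × (1.90/16.4)² = 4.456 mGy/h
B: 16.7 × (2.87/18.4)² = 0.4063 mGy/h
C: 12.9 × (1.67/8.12)² = 0.5456 mGy/h
Total = 4.456 + 0.4063 + 0.5456 = 5.408 mGy/h.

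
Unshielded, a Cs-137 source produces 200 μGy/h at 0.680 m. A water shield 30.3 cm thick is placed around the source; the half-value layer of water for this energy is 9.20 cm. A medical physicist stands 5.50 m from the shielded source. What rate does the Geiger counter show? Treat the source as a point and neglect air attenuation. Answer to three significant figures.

0.312 μGy/h

Distance alone: (0.680/5.50)² = 0.01529, so 200 × 0.01529 = 3.058 μGy/h.
Shield: 30.3/9.20 = 3.293 half-value layers → attenuation 2^(−3.293) = 0.1020.
Combined: 3.058 × 0.1020 = 0.3119 μGy/h.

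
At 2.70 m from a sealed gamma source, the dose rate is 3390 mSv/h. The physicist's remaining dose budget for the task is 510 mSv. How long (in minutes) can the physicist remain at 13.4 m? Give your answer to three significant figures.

Applying the 1/r² law, rate at 13.4 m:
3390 × (2.70/13.4)² = 3390 × 0.04060 = 137.6 mSv/h.
Stay time = 510 mSv ÷ 137.6 mSv/h = 3.706 h = 222.4 min.

222 min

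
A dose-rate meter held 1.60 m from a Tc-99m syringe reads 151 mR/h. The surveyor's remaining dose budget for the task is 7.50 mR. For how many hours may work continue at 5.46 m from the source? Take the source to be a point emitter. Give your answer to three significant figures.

0.578 h

Using I₁d₁² = I₂d₂², rate at 5.46 m:
(1.60/5.46)² = 0.08587, so 151 × 0.08587 = 12.97 mR/h.
Stay time = 7.50 mR ÷ 12.97 mR/h = 0.5783 h.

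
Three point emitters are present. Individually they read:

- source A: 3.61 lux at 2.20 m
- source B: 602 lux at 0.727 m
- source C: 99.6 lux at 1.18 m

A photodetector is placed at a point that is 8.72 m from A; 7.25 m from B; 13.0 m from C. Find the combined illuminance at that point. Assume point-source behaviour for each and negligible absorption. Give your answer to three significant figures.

7.10 lux

Each source contributes Iᵢ·(dᵢ/rᵢ)²; contributions add.
A: 3.61 × (2.20/8.72)² = 0.2298 lux
B: 602 × (0.727/7.25)² = 6.053 lux
C: 99.6 × (1.18/13.0)² = 0.8206 lux
Total = 0.2298 + 6.053 + 0.8206 = 7.103 lux.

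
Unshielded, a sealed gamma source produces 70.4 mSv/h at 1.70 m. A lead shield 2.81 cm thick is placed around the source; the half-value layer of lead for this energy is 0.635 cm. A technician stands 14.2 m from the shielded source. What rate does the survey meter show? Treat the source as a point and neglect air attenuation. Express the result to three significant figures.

Distance alone: 70.4 × (1.70/14.2)² = 70.4 × 0.01433 = 1.009 mSv/h.
Shield: 2.81/0.635 = 4.425 half-value layers → attenuation 2^(−4.425) = 0.04655.
Combined: 1.009 × 0.04655 = 0.04697 mSv/h.

0.0470 mSv/h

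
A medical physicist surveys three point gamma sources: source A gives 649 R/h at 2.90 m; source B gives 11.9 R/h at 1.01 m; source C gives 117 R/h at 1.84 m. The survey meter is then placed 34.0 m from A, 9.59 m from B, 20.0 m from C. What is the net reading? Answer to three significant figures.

By superposition, sum each source's inverse-square contribution:
A: 649 × (2.90/34.0)² = 4.722 R/h
B: 11.9 × (1.01/9.59)² = 0.1320 R/h
C: 117 × (1.84/20.0)² = 0.9903 R/h
Total = 4.722 + 0.1320 + 0.9903 = 5.844 R/h.

5.84 R/h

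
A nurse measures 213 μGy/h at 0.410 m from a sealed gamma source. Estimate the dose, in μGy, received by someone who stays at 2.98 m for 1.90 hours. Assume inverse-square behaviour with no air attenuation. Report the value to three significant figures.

Using I₁d₁² = I₂d₂², rate at 2.98 m:
213 × (0.410/2.98)² = 213 × 0.01893 = 4.032 μGy/h.
Dose = rate × time = 4.032 μGy/h × 1.900 h = 7.661 μGy.

7.66 μGy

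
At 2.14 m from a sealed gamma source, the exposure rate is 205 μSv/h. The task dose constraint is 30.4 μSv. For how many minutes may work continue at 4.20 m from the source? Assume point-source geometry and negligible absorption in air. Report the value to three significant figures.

Applying the 1/r² law, rate at 4.20 m:
205 × (2.14/4.20)² = 205 × 0.2596 = 53.22 μSv/h.
Stay time = 30.4 μSv ÷ 53.22 μSv/h = 0.5712 h = 34.27 min.

34.3 min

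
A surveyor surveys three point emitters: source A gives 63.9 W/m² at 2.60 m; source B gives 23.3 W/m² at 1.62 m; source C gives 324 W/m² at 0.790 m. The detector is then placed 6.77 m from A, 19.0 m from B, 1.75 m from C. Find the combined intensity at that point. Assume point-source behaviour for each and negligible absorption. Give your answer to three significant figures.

Each source contributes Iᵢ·(dᵢ/rᵢ)²; contributions add.
A: 63.9 × (2.60/6.77)² = 9.425 W/m²
B: 23.3 × (1.62/19.0)² = 0.1694 W/m²
C: 324 × (0.790/1.75)² = 66.03 W/m²
Total = 9.425 + 0.1694 + 66.03 = 75.62 W/m².

75.6 W/m²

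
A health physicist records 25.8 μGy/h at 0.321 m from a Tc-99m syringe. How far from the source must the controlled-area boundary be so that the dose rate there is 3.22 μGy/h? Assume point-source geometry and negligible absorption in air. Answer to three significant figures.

Applying the 1/r² law, d₂ = d₁·√(I₁/I₂).
I₁/I₂ = 25.8/3.22 = 8.012, so d₂ = 0.321 × √8.012 = 0.9086 m.

0.909 m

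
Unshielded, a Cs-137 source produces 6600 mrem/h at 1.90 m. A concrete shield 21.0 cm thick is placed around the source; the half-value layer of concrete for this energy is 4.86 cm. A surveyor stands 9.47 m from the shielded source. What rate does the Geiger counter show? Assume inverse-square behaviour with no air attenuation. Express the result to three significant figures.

Distance alone: 6600 × (1.90/9.47)² = 6600 × 0.04025 = 265.7 mrem/h.
Shield: 21.0/4.86 = 4.321 half-value layers → attenuation 2^(−4.321) = 0.05003.
Combined: 265.7 × 0.05003 = 13.29 mrem/h.

13.3 mrem/h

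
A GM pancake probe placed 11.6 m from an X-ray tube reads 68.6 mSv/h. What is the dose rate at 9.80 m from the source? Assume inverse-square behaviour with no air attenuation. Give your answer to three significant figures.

96.1 mSv/h

By the inverse-square law, scaling from 11.6 m to 9.80 m:
68.6 × (11.6/9.80)² = 68.6 × 1.401 = 96.11 mSv/h.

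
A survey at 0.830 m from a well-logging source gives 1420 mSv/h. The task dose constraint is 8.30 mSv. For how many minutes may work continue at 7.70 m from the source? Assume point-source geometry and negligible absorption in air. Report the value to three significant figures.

30.2 min

Intensity scales as (d₁/d₂)², so rate at 7.70 m:
1420 × (0.830/7.70)² = 1420 × 0.01162 = 16.50 mSv/h.
Stay time = 8.30 mSv ÷ 16.50 mSv/h = 0.5030 h = 30.18 min.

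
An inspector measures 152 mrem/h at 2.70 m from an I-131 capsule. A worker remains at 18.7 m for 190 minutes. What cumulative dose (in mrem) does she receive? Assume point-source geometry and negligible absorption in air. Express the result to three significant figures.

Applying the 1/r² law, rate at 18.7 m:
152 × (2.70/18.7)² = 152 × 0.02085 = 3.169 mrem/h.
Dose = rate × time = 3.169 mrem/h × 3.167 h = 10.04 mrem.

10.0 mrem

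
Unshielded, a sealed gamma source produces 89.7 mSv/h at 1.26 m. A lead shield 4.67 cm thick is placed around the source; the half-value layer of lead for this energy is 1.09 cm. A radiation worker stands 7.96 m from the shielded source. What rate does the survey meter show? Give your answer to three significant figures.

0.115 mSv/h

Distance alone: (1.26/7.96)² = 0.02506, so 89.7 × 0.02506 = 2.248 mSv/h.
Shield: 4.67/1.09 = 4.284 half-value layers → attenuation 2^(−4.284) = 0.05133.
Combined: 2.248 × 0.05133 = 0.1154 mSv/h.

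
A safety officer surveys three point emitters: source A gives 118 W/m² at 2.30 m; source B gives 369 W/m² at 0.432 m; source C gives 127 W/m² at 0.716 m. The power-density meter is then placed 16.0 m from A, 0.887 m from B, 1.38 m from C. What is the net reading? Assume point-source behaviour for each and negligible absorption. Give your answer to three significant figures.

124 W/m²

By superposition, sum each source's inverse-square contribution:
A: 118 × (2.30/16.0)² = 2.438 W/m²
B: 369 × (0.432/0.887)² = 87.53 W/m²
C: 127 × (0.716/1.38)² = 34.19 W/m²
Total = 2.438 + 87.53 + 34.19 = 124.2 W/m².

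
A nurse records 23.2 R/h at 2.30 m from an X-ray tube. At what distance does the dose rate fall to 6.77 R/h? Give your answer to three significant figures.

4.26 m

Using I₁d₁² = I₂d₂², d₂ = d₁·√(I₁/I₂).
I₁/I₂ = 23.2/6.77 = 3.427, so d₂ = 2.30 × √3.427 = 4.258 m.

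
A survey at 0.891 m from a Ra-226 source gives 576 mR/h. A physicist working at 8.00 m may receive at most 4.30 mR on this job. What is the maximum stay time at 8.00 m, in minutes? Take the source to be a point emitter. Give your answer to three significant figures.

Applying the 1/r² law, rate at 8.00 m:
576 × (0.891/8.00)² = 576 × 0.01240 = 7.142 mR/h.
Stay time = 4.30 mR ÷ 7.142 mR/h = 0.6021 h = 36.13 min.

36.1 min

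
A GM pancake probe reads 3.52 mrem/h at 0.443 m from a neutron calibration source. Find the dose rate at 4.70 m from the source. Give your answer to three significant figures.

Applying the 1/r² law, the rate at 4.70 m is
(0.443/4.70)² = 0.008884, so 3.52 × 0.008884 = 0.03127 mrem/h.

0.0313 mrem/h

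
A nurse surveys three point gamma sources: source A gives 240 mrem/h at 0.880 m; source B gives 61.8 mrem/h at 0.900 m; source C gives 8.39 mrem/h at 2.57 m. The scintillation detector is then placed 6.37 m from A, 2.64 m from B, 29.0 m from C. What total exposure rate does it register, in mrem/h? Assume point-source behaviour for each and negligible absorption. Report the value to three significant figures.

11.8 mrem/h

By superposition, sum each source's inverse-square contribution:
A: 240 × (0.880/6.37)² = 4.580 mrem/h
B: 61.8 × (0.900/2.64)² = 7.182 mrem/h
C: 8.39 × (2.57/29.0)² = 0.06589 mrem/h
Total = 4.580 + 7.182 + 0.06589 = 11.83 mrem/h.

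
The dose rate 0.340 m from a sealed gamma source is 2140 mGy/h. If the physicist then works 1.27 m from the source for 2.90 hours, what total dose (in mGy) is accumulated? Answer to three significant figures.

Applying the 1/r² law, rate at 1.27 m:
(0.340/1.27)² = 0.07167, so 2140 × 0.07167 = 153.4 mGy/h.
Dose = rate × time = 153.4 mGy/h × 2.900 h = 444.9 mGy.

445 mGy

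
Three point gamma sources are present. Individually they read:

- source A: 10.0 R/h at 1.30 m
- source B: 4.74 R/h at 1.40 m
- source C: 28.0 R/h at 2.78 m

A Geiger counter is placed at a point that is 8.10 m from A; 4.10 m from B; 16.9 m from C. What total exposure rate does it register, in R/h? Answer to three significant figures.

Each source contributes Iᵢ·(dᵢ/rᵢ)²; contributions add.
A: 10.0 × (1.30/8.10)² = 0.2576 R/h
B: 4.74 × (1.40/4.10)² = 0.5527 R/h
C: 28.0 × (2.78/16.9)² = 0.7577 R/h
Total = 0.2576 + 0.5527 + 0.7577 = 1.568 R/h.

1.57 R/h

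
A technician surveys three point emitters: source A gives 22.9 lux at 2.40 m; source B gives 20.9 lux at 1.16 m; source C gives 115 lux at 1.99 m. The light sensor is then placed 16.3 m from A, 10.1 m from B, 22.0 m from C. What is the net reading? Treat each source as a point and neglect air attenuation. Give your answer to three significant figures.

1.71 lux

By superposition, sum each source's inverse-square contribution:
A: 22.9 × (2.40/16.3)² = 0.4965 lux
B: 20.9 × (1.16/10.1)² = 0.2757 lux
C: 115 × (1.99/22.0)² = 0.9409 lux
Total = 0.4965 + 0.2757 + 0.9409 = 1.713 lux.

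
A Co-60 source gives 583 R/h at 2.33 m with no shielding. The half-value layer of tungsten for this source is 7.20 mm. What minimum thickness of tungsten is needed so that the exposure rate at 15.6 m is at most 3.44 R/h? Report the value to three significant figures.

13.8 mm

At 15.6 m, distance alone gives 583 × (2.33/15.6)² = 583 × 0.02231 = 13.01 R/h.
Further attenuation needed: 13.01/3.44 = 3.782.
n = log₂(3.782) = 1.919 half-value layers.
Thickness = 1.919 × 7.20 mm = 13.82 mm.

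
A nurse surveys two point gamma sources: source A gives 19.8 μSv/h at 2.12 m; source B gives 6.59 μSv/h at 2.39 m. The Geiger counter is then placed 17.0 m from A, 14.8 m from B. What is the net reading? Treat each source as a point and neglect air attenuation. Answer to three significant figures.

0.480 μSv/h

By superposition, sum each source's inverse-square contribution:
A: 19.8 × (2.12/17.0)² = 0.3079 μSv/h
B: 6.59 × (2.39/14.8)² = 0.1719 μSv/h
Total = 0.3079 + 0.1719 = 0.4798 μSv/h.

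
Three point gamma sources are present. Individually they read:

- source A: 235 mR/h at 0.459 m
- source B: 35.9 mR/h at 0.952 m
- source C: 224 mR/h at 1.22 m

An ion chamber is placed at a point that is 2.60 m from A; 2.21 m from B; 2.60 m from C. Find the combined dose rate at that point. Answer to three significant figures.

63.3 mR/h

Each source contributes Iᵢ·(dᵢ/rᵢ)²; contributions add.
A: 235 × (0.459/2.60)² = 7.324 mR/h
B: 35.9 × (0.952/2.21)² = 6.662 mR/h
C: 224 × (1.22/2.60)² = 49.32 mR/h
Total = 7.324 + 6.662 + 49.32 = 63.31 mR/h.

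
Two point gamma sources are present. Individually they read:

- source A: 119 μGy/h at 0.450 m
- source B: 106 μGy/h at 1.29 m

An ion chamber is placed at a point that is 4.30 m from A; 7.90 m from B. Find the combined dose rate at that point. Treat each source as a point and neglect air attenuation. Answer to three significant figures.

Each source contributes Iᵢ·(dᵢ/rᵢ)²; contributions add.
A: 119 × (0.450/4.30)² = 1.303 μGy/h
B: 106 × (1.29/7.90)² = 2.826 μGy/h
Total = 1.303 + 2.826 = 4.129 μGy/h.

4.13 μGy/h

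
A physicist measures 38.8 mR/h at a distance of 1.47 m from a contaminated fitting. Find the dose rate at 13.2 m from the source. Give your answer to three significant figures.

0.481 mR/h

Using I₁d₁² = I₂d₂², the rate at 13.2 m is
38.8 × (1.47/13.2)² = 38.8 × 0.01240 = 0.4811 mR/h.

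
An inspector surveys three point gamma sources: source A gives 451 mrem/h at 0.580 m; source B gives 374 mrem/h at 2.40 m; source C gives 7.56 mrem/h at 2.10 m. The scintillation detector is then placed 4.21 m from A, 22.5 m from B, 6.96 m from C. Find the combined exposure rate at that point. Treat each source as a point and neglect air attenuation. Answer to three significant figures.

13.5 mrem/h

By superposition, sum each source's inverse-square contribution:
A: 451 × (0.580/4.21)² = 8.560 mrem/h
B: 374 × (2.40/22.5)² = 4.255 mrem/h
C: 7.56 × (2.10/6.96)² = 0.6882 mrem/h
Total = 8.560 + 4.255 + 0.6882 = 13.50 mrem/h.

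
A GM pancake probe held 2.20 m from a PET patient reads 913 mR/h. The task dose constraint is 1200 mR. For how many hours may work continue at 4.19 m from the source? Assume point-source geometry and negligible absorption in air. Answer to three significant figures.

4.77 h

Since intensity falls as 1/r², rate at 4.19 m:
913 × (2.20/4.19)² = 913 × 0.2757 = 251.7 mR/h.
Stay time = 1200 mR ÷ 251.7 mR/h = 4.768 h.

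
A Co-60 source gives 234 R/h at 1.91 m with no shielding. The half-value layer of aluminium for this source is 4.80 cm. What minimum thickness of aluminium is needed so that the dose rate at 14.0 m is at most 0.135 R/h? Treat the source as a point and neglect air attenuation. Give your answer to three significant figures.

At 14.0 m, distance alone gives (1.91/14.0)² = 0.01861, so 234 × 0.01861 = 4.355 R/h.
Further attenuation needed: 4.355/0.135 = 32.26.
n = log₂(32.26) = 5.012 half-value layers.
Thickness = 5.012 × 4.80 cm = 24.06 cm.

24.1 cm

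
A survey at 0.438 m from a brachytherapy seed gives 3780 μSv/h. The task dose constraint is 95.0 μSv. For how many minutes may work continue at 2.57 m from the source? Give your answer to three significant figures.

Using I₁d₁² = I₂d₂², rate at 2.57 m:
3780 × (0.438/2.57)² = 3780 × 0.02905 = 109.8 μSv/h.
Stay time = 95.0 μSv ÷ 109.8 μSv/h = 0.8652 h = 51.91 min.

51.9 min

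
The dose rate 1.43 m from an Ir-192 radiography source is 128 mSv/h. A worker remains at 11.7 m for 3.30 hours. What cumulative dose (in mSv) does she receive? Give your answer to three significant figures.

Intensity scales as (d₁/d₂)², so rate at 11.7 m:
(1.43/11.7)² = 0.01494, so 128 × 0.01494 = 1.912 mSv/h.
Dose = rate × time = 1.912 mSv/h × 3.300 h = 6.310 mSv.

6.31 mSv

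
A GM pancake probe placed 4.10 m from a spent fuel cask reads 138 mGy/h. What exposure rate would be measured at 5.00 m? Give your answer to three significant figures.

Applying the 1/r² law, scaling from 4.10 m to 5.00 m:
(4.10/5.00)² = 0.6724, so 138 × 0.6724 = 92.79 mGy/h.

92.8 mGy/h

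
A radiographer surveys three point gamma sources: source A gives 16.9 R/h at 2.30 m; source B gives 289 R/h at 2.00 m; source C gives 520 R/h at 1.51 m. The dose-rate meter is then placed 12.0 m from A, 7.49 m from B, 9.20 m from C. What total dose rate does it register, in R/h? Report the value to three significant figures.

35.2 R/h

Each source contributes Iᵢ·(dᵢ/rᵢ)²; contributions add.
A: 16.9 × (2.30/12.0)² = 0.6208 R/h
B: 289 × (2.00/7.49)² = 20.61 R/h
C: 520 × (1.51/9.20)² = 14.01 R/h
Total = 0.6208 + 20.61 + 14.01 = 35.24 R/h.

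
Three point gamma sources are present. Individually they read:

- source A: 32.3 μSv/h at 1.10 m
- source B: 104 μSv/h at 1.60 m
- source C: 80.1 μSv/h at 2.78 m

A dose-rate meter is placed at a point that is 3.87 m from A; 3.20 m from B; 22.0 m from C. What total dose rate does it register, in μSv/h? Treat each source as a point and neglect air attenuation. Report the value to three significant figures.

By superposition, sum each source's inverse-square contribution:
A: 32.3 × (1.10/3.87)² = 2.610 μSv/h
B: 104 × (1.60/3.20)² = 26.00 μSv/h
C: 80.1 × (2.78/22.0)² = 1.279 μSv/h
Total = 2.610 + 26.00 + 1.279 = 29.89 μSv/h.

29.9 μSv/h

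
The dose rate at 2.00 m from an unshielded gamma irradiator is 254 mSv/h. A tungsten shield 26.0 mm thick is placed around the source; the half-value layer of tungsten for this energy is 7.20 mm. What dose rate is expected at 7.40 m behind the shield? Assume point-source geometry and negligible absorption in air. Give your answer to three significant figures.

1.52 mSv/h

Distance alone: 254 × (2.00/7.40)² = 254 × 0.07305 = 18.55 mSv/h.
Shield: 26.0/7.20 = 3.611 half-value layers → attenuation 2^(−3.611) = 0.08184.
Combined: 18.55 × 0.08184 = 1.518 mSv/h.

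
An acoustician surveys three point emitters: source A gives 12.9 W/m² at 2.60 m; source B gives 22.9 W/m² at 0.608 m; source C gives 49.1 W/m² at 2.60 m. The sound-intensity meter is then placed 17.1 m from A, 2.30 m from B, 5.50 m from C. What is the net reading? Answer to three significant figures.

12.9 W/m²

By superposition, sum each source's inverse-square contribution:
A: 12.9 × (2.60/17.1)² = 0.2982 W/m²
B: 22.9 × (0.608/2.30)² = 1.600 W/m²
C: 49.1 × (2.60/5.50)² = 10.97 W/m²
Total = 0.2982 + 1.600 + 10.97 = 12.87 W/m².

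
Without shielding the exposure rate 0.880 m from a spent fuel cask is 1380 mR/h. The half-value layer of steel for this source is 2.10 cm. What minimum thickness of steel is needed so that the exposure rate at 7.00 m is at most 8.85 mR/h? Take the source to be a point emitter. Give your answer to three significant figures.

2.73 cm

At 7.00 m, distance alone gives (0.880/7.00)² = 0.01580, so 1380 × 0.01580 = 21.80 mR/h.
Further attenuation needed: 21.80/8.85 = 2.463.
n = log₂(2.463) = 1.300 half-value layers.
Thickness = 1.300 × 2.10 cm = 2.730 cm.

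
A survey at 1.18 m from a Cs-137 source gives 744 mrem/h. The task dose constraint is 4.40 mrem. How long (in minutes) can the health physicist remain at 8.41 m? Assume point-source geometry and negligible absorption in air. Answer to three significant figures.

Intensity scales as (d₁/d₂)², so rate at 8.41 m:
744 × (1.18/8.41)² = 744 × 0.01969 = 14.65 mrem/h.
Stay time = 4.40 mrem ÷ 14.65 mrem/h = 0.3003 h = 18.02 min.

18.0 min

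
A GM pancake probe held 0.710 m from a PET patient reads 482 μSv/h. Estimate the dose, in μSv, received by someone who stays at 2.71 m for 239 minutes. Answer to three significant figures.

132 μSv

Since intensity falls as 1/r², rate at 2.71 m:
(0.710/2.71)² = 0.06864, so 482 × 0.06864 = 33.08 μSv/h.
Dose = rate × time = 33.08 μSv/h × 3.983 h = 131.8 μSv.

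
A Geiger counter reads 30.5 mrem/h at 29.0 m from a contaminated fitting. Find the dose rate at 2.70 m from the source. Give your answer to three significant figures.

Using I₁d₁² = I₂d₂², the rate at 2.70 m is
30.5 × (29.0/2.70)² = 30.5 × 115.4 = 3520 mrem/h.

3520 mrem/h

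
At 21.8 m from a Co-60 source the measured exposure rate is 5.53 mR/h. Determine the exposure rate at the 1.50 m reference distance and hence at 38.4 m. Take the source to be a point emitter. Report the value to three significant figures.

1170 mR/h; 1.78 mR/h

Using I₁d₁² = I₂d₂²,
At 1.50 m: (21.8/1.50)² = 211.2, so 5.53 × 211.2 = 1168 mR/h
At 38.4 m: (1.50/38.4)² = 0.001526, so 1168 × 0.001526 = 1.782 mR/h.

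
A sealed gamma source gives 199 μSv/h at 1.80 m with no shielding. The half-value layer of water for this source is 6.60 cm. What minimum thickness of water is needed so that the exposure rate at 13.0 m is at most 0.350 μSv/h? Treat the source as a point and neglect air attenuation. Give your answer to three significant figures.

22.7 cm

At 13.0 m, distance alone gives 199 × (1.80/13.0)² = 199 × 0.01917 = 3.815 μSv/h.
Further attenuation needed: 3.815/0.350 = 10.90.
n = log₂(10.90) = 3.446 half-value layers.
Thickness = 3.446 × 6.60 cm = 22.74 cm.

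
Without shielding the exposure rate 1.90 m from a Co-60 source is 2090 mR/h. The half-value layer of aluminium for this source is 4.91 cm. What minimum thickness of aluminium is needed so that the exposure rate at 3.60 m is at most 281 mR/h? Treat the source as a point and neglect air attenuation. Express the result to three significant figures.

5.16 cm

At 3.60 m, distance alone gives 2090 × (1.90/3.60)² = 2090 × 0.2785 = 582.1 mR/h.
Further attenuation needed: 582.1/281 = 2.072.
n = log₂(2.072) = 1.051 half-value layers.
Thickness = 1.051 × 4.91 cm = 5.160 cm.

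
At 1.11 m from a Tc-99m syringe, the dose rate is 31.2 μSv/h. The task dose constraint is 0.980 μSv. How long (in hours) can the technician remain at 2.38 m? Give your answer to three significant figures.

0.144 h

By the inverse-square law, rate at 2.38 m:
(1.11/2.38)² = 0.2175, so 31.2 × 0.2175 = 6.786 μSv/h.
Stay time = 0.980 μSv ÷ 6.786 μSv/h = 0.1444 h.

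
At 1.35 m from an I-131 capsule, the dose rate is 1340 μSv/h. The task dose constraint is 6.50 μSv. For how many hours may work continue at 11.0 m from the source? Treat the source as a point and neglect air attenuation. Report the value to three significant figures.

By the inverse-square law, rate at 11.0 m:
1340 × (1.35/11.0)² = 1340 × 0.01506 = 20.18 μSv/h.
Stay time = 6.50 μSv ÷ 20.18 μSv/h = 0.3221 h.

0.322 h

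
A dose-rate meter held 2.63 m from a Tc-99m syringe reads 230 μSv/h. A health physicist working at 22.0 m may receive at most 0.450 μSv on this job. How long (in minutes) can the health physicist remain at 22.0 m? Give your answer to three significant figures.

8.21 min

Using I₁d₁² = I₂d₂², rate at 22.0 m:
(2.63/22.0)² = 0.01429, so 230 × 0.01429 = 3.287 μSv/h.
Stay time = 0.450 μSv ÷ 3.287 μSv/h = 0.1369 h = 8.214 min.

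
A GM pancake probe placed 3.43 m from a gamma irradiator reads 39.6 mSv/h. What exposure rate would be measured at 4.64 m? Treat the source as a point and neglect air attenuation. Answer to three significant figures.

Applying the 1/r² law, scaling from 3.43 m to 4.64 m:
39.6 × (3.43/4.64)² = 39.6 × 0.5465 = 21.64 mSv/h.

21.6 mSv/h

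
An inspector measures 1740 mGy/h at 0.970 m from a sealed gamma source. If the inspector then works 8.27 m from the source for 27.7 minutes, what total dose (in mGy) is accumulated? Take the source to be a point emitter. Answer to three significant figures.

11.1 mGy

By the inverse-square law, rate at 8.27 m:
(0.970/8.27)² = 0.01376, so 1740 × 0.01376 = 23.94 mGy/h.
Dose = rate × time = 23.94 mGy/h × 0.4617 h = 11.05 mGy.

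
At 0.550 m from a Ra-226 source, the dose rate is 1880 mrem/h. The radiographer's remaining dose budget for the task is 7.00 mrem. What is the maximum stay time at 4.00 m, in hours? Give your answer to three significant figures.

0.197 h

Since intensity falls as 1/r², rate at 4.00 m:
1880 × (0.550/4.00)² = 1880 × 0.01891 = 35.55 mrem/h.
Stay time = 7.00 mrem ÷ 35.55 mrem/h = 0.1969 h.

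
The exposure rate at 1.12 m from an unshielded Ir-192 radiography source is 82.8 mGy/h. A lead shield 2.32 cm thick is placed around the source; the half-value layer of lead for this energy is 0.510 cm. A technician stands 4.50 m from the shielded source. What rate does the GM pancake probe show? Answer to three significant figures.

0.219 mGy/h

Distance alone: (1.12/4.50)² = 0.06195, so 82.8 × 0.06195 = 5.129 mGy/h.
Shield: 2.32/0.510 = 4.549 half-value layers → attenuation 2^(−4.549) = 0.04272.
Combined: 5.129 × 0.04272 = 0.2191 mGy/h.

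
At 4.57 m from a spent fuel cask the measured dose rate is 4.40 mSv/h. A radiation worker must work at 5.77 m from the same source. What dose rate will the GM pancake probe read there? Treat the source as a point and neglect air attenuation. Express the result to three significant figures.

2.76 mSv/h

Using I₁d₁² = I₂d₂², scaling from 4.57 m to 5.77 m:
(4.57/5.77)² = 0.6273, so 4.40 × 0.6273 = 2.760 mSv/h.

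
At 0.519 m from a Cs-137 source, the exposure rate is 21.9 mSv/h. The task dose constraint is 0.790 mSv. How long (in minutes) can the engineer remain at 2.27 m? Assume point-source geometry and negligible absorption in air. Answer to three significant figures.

41.4 min

Using I₁d₁² = I₂d₂², rate at 2.27 m:
21.9 × (0.519/2.27)² = 21.9 × 0.05227 = 1.145 mSv/h.
Stay time = 0.790 mSv ÷ 1.145 mSv/h = 0.6900 h = 41.40 min.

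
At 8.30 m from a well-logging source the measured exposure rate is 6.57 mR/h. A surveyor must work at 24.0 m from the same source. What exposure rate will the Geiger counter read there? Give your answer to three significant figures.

Using I₁d₁² = I₂d₂², scaling from 8.30 m to 24.0 m:
6.57 × (8.30/24.0)² = 6.57 × 0.1196 = 0.7858 mR/h.

0.786 mR/h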